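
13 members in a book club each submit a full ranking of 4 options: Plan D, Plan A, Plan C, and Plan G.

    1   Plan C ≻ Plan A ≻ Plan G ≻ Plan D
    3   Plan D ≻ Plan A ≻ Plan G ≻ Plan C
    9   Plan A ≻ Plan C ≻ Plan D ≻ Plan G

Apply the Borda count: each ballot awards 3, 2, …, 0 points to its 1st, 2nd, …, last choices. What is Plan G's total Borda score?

4

Borda scores:
  Plan D: 0 + 3·3 + 9·1 = 18
  Plan A: 2 + 3·2 + 9·3 = 35
  Plan C: 3 + 3·0 + 9·2 = 21
  Plan G: 1 + 3·1 + 9·0 = 4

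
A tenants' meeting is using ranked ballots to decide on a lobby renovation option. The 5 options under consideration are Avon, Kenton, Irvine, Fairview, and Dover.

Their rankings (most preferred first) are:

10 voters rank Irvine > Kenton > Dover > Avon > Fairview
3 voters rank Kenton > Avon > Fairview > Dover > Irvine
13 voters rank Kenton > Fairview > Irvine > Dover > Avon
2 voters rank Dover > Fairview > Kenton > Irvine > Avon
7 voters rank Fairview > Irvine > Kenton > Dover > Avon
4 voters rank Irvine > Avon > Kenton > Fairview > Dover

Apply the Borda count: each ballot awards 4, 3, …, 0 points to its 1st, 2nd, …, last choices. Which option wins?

Kenton

Borda scores:
  Avon: 10·1 + 3·3 + 13·0 + 2·0 + 7·0 + 4·3 = 31
  Kenton: 10·3 + 3·4 + 13·4 + 2·2 + 7·2 + 4·2 = 120
  Irvine: 10·4 + 3·0 + 13·2 + 2·1 + 7·3 + 4·4 = 105
  Fairview: 10·0 + 3·2 + 13·3 + 2·3 + 7·4 + 4·1 = 83
  Dover: 10·2 + 3·1 + 13·1 + 2·4 + 7·1 + 4·0 = 51
Kenton has the highest total.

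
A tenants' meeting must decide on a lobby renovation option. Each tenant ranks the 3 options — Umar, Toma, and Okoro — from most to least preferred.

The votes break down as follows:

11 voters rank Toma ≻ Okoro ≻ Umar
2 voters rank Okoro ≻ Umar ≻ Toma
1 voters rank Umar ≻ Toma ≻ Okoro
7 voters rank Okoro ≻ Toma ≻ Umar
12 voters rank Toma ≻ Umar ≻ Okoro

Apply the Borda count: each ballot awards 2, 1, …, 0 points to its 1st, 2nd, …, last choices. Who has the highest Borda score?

Borda scores:
  Umar: 11·0 + 2·1 + 2 + 7·0 + 12·1 = 16
  Toma: 11·2 + 2·0 + 1 + 7·1 + 12·2 = 54
  Okoro: 11·1 + 2·2 + 0 + 7·2 + 12·0 = 29
Toma has the highest total.

Toma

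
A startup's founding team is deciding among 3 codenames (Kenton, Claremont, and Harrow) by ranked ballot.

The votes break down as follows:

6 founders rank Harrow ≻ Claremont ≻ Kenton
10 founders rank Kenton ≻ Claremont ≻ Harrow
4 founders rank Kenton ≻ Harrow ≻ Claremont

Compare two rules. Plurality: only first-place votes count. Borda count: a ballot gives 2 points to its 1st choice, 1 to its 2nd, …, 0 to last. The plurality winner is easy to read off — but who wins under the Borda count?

Kenton

Plurality first-place counts: Kenton 14, Claremont 0, Harrow 6 → Kenton.
Borda totals: Kenton 28, Claremont 16, Harrow 16 → Kenton.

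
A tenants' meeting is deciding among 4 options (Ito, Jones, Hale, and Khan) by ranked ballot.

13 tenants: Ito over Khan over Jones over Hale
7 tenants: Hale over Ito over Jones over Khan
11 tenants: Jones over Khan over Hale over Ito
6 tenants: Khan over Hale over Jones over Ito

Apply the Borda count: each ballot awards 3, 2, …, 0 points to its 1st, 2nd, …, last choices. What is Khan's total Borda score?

Borda scores:
  Ito: 13·3 + 7·2 + 11·0 + 6·0 = 53
  Jones: 13·1 + 7·1 + 11·3 + 6·1 = 59
  Hale: 13·0 + 7·3 + 11·1 + 6·2 = 44
  Khan: 13·2 + 7·0 + 11·2 + 6·3 = 66

66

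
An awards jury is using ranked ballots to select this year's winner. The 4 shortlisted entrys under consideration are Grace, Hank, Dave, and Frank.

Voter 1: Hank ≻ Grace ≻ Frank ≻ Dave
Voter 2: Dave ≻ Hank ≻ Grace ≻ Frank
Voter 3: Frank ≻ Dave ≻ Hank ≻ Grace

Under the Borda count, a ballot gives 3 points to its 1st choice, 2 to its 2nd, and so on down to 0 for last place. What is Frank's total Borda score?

4

Borda scores:
  Grace: 2 + 1 + 0 = 3
  Hank: 3 + 2 + 1 = 6
  Dave: 0 + 3 + 2 = 5
  Frank: 1 + 0 + 3 = 4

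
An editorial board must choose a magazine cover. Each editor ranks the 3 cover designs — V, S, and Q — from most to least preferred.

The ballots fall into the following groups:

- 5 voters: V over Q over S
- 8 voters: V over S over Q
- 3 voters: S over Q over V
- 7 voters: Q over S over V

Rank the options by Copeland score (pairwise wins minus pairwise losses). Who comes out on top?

V

Pairwise results:
  V vs S: V wins 13–10.
  V vs Q: V wins 13–10.
  S vs Q: Q wins 12–11.
Copeland scores (wins − losses):
  V: 2 − 0 = 2
  S: 0 − 2 = -2
  Q: 1 − 1 = 0
V has the best Copeland score.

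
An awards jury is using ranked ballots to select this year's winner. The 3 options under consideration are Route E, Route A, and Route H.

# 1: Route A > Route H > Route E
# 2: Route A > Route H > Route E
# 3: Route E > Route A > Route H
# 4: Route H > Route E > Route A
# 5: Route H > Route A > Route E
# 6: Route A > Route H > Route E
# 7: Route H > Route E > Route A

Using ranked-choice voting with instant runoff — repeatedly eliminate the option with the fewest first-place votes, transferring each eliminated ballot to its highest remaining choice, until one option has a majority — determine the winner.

Round 1: Route A 3, Route H 3, Route E 1. Route E has the fewest and is eliminated.
Round 2: Route A 4, Route H 3. Route A has a majority.

Route A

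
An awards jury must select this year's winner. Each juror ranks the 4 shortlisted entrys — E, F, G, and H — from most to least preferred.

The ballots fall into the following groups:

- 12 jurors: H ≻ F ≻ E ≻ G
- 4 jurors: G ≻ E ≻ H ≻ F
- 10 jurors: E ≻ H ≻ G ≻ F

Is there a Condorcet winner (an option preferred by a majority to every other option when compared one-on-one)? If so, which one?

E

Head-to-head results (26 voters total):
E vs F: E wins 14–12.
E vs G: E wins 22–4.
E vs H: E wins 14–12.
F vs G: G wins 14–12.
F vs H: H wins 26–0.
G vs H: H wins 22–4.
E beats each rival — F (14–12), G (22–4), H (14–12) — so E is the Condorcet winner.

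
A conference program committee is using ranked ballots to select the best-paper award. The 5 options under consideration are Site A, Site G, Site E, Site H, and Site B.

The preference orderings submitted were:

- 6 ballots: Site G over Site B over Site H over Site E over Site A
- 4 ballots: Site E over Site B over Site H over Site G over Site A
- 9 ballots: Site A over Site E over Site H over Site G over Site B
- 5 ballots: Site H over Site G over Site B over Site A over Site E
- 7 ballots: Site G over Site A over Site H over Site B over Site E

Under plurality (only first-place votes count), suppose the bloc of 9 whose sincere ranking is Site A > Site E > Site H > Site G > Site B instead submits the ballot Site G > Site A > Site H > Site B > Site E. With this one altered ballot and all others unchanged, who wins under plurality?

First-place totals with the altered ballot: Site A 0, Site G 22, Site E 4, Site H 5, Site B 0.
The winner is unchanged: still Site G.

Site G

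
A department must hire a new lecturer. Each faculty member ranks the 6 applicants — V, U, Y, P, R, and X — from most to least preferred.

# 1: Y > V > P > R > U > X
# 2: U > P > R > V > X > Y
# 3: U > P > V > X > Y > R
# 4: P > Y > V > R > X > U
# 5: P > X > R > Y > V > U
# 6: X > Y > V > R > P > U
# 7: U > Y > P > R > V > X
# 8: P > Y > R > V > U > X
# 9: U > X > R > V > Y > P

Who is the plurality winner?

U

First-place vote totals:
  V: 0
  U: 4
  Y: 1
  P: 3
  R: 0
  X: 1
U has the most first-place votes.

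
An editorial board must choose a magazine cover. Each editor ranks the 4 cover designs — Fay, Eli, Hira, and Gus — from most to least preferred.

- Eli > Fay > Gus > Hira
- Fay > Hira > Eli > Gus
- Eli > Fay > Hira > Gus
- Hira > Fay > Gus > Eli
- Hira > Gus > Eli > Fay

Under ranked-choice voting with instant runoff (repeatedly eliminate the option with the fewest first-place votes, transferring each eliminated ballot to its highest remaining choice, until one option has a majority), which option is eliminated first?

Round 1: Eli 2, Hira 2, Fay 1, Gus 0. Gus has the fewest and is eliminated.
Round 2: Eli 2, Hira 2, Fay 1. Fay has the fewest and is eliminated.
Round 3: Hira 3, Eli 2. Hira has a majority.

Gus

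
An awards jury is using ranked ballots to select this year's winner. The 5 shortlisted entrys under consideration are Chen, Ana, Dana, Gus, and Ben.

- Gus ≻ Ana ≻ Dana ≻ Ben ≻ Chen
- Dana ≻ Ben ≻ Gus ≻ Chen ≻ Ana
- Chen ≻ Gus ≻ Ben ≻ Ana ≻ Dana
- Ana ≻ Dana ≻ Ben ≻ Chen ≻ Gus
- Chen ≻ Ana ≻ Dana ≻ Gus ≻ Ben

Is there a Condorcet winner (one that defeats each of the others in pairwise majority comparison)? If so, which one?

Head-to-head results (5 voters total):
Chen vs Ana: Chen wins 3–2.
Chen vs Dana: Dana wins 3–2.
Chen vs Gus: Chen wins 3–2.
Chen vs Ben: Ben wins 3–2.
Ana vs Dana: Ana wins 4–1.
Ana vs Gus: Gus wins 3–2.
Ana vs Ben: Ana wins 3–2.
Dana vs Gus: Dana wins 3–2.
Dana vs Ben: Dana wins 4–1.
Gus vs Ben: Gus wins 3–2.
No candidate beats all others: Chen beats Ana beats Dana beats Chen, a majority cycle.

No Condorcet winner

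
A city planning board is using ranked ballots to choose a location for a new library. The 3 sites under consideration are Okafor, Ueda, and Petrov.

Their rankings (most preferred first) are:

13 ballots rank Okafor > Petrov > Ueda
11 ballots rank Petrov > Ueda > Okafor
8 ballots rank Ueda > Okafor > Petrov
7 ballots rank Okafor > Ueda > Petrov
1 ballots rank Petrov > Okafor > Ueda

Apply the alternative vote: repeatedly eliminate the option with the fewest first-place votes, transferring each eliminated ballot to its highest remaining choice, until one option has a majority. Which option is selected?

Round 1: Okafor 20, Petrov 12, Ueda 8. Ueda has the fewest and is eliminated.
Round 2: Okafor 28, Petrov 12. Okafor has a majority.

Okafor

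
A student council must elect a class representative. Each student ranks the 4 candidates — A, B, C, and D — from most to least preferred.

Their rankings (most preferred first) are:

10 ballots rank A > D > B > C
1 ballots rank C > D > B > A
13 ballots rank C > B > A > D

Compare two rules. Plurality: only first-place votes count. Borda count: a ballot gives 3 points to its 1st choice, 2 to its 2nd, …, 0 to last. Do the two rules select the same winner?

Plurality first-place counts: A 10, B 0, C 14, D 0 → C.
Borda totals: A 43, B 37, C 42, D 22 → A.
The two rules disagree: plurality picks C, Borda picks A.

No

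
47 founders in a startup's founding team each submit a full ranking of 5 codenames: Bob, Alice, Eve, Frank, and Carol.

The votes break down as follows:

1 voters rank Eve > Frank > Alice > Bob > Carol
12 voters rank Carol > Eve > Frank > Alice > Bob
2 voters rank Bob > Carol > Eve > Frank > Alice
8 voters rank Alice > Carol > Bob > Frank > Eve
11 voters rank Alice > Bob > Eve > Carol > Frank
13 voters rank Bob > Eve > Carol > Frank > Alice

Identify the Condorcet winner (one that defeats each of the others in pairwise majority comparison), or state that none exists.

Head-to-head results (47 voters total):
Bob vs Alice: Alice wins 32–15.
Bob vs Eve: Bob wins 34–13.
Bob vs Frank: Bob wins 34–13.
Bob vs Carol: Bob wins 27–20.
Alice vs Eve: Eve wins 28–19.
Alice vs Frank: Frank wins 28–19.
Alice vs Carol: Carol wins 27–20.
Eve vs Frank: Eve wins 39–8.
Eve vs Carol: Eve wins 25–22.
Frank vs Carol: Carol wins 46–1.
No candidate beats all others: Bob beats Eve beats Alice beats Bob, a majority cycle.

None — there is no Condorcet winner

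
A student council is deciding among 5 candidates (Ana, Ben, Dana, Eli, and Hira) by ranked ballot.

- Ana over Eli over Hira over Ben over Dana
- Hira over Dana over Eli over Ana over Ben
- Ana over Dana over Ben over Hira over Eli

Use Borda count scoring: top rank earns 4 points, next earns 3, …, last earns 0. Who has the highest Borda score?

Borda scores:
  Ana: 4 + 1 + 4 = 9
  Ben: 1 + 0 + 2 = 3
  Dana: 0 + 3 + 3 = 6
  Eli: 3 + 2 + 0 = 5
  Hira: 2 + 4 + 1 = 7
Ana has the highest total.

Ana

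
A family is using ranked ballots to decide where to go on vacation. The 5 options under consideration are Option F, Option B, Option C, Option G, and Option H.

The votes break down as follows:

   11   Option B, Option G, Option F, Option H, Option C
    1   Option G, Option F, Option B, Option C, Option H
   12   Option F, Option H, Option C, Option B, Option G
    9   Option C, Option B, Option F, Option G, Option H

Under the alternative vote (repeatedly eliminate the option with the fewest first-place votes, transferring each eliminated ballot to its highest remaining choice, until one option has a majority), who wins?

Round 1: Option F 12, Option B 11, Option C 9, Option G 1, Option H 0. Option H has the fewest and is eliminated.
Round 2: Option F 12, Option B 11, Option C 9, Option G 1. Option G has the fewest and is eliminated.
Round 3: Option F 13, Option B 11, Option C 9. Option C has the fewest and is eliminated.
Round 4: Option B 20, Option F 13. Option B has a majority.

Option B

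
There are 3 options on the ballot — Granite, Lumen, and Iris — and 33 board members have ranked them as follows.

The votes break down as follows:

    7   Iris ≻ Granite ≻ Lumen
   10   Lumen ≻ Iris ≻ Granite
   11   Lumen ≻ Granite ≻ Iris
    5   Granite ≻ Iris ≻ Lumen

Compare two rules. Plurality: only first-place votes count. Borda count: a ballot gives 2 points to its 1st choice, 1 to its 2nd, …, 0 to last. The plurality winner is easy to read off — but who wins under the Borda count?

Plurality first-place counts: Granite 5, Lumen 21, Iris 7 → Lumen.
Borda totals: Granite 28, Lumen 42, Iris 29 → Lumen.

Lumen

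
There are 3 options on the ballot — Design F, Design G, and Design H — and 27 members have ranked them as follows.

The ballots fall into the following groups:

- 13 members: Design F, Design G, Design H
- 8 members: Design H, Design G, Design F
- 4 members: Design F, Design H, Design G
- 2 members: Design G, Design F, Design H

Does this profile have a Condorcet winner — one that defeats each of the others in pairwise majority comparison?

Head-to-head results (27 voters total):
Design F vs Design G: Design F wins 17–10.
Design F vs Design H: Design F wins 19–8.
Design G vs Design H: Design G wins 15–12.
Design F beats each rival — Design G (17–10), Design H (19–8) — so Design F is the Condorcet winner.

Yes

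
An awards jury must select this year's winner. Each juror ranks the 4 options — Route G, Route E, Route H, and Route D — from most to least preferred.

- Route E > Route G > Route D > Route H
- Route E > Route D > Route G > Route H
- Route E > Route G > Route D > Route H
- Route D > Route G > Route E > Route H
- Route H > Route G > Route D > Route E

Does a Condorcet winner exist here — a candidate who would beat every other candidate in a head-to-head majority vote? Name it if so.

Route E

Head-to-head results (5 voters total):
Route G vs Route E: Route E wins 3–2.
Route G vs Route H: Route G wins 4–1.
Route G vs Route D: Route G wins 3–2.
Route E vs Route H: Route E wins 4–1.
Route E vs Route D: Route E wins 3–2.
Route H vs Route D: Route D wins 4–1.
Route E beats each rival — Route G (3–2), Route H (4–1), Route D (3–2) — so Route E is the Condorcet winner.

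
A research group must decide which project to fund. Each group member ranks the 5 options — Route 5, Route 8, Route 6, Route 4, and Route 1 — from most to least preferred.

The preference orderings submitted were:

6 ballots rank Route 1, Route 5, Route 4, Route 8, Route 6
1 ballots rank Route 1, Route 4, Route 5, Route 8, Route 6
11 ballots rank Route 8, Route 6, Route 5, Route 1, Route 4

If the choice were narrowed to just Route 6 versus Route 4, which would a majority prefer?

Ballots ranking Route 6 above Route 4: 11.
Ballots ranking Route 4 above Route 6: 6+1 = 7.
Route 6 wins the head-to-head, 11–7.

Route 6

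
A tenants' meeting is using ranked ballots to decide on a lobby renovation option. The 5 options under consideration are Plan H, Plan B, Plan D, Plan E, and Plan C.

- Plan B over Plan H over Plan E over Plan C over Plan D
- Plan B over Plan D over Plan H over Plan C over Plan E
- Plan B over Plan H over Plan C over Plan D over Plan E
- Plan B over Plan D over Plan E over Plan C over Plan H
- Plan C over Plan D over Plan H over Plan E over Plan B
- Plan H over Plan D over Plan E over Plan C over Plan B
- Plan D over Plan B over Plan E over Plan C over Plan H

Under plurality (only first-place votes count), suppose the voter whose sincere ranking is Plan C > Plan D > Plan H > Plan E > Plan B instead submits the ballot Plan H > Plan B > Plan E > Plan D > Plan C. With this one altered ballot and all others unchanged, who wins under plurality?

Plan B

First-place totals with the altered ballot: Plan H 2, Plan B 4, Plan D 1, Plan E 0, Plan C 0.
The winner is unchanged: still Plan B.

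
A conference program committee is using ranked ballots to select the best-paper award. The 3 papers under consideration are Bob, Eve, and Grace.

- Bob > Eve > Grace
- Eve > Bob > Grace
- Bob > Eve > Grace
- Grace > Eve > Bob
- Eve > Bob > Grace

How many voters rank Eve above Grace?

4

Ballots ranking Eve above Grace: 4.
Ballots ranking Grace above Eve: 1.
So 4 of 5 voters prefer Eve to Grace.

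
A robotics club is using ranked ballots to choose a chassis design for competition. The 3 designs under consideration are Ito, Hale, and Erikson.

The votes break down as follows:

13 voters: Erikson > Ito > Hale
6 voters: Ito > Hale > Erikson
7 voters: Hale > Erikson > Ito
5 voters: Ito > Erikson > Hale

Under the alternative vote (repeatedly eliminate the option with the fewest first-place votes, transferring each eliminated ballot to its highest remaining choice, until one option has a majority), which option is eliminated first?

Hale

Round 1: Erikson 13, Ito 11, Hale 7. Hale has the fewest and is eliminated.
Round 2: Erikson 20, Ito 11. Erikson has a majority.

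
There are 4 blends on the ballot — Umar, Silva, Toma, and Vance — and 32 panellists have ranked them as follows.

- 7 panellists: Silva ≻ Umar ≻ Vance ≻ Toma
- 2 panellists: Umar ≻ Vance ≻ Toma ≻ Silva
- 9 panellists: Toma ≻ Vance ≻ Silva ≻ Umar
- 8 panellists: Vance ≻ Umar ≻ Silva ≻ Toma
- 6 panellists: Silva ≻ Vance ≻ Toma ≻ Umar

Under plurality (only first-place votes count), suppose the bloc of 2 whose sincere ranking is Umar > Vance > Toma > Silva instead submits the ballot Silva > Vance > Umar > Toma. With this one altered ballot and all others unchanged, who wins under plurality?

Silva

First-place totals with the altered ballot: Umar 0, Silva 15, Toma 9, Vance 8.
The winner is unchanged: still Silva.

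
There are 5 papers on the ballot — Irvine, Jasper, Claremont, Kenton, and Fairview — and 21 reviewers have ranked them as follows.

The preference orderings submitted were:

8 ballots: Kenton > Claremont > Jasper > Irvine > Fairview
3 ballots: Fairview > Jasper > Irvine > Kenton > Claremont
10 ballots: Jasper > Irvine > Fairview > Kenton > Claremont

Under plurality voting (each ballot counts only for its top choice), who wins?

Jasper

First-place vote totals:
  Irvine: 0
  Jasper: 10
  Claremont: 0
  Kenton: 8
  Fairview: 3
Jasper has the most first-place votes.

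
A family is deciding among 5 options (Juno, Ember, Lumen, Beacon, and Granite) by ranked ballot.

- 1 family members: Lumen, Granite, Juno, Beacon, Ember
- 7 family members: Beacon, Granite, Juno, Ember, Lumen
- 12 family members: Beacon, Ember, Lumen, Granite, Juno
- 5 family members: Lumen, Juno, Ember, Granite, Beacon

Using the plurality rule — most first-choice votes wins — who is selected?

First-place vote totals:
  Juno: 0
  Ember: 0
  Lumen: 6
  Beacon: 19
  Granite: 0
Beacon has the most first-place votes.

Beacon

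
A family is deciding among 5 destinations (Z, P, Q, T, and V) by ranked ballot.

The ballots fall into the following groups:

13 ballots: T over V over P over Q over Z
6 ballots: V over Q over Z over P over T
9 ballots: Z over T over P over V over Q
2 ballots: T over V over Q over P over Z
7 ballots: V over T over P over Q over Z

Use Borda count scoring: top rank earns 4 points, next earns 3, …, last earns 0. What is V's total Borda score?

106

Borda scores:
  Z: 13·0 + 6·2 + 9·4 + 2·0 + 7·0 = 48
  P: 13·2 + 6·1 + 9·2 + 2·1 + 7·2 = 66
  Q: 13·1 + 6·3 + 9·0 + 2·2 + 7·1 = 42
  T: 13·4 + 6·0 + 9·3 + 2·4 + 7·3 = 108
  V: 13·3 + 6·4 + 9·1 + 2·3 + 7·4 = 106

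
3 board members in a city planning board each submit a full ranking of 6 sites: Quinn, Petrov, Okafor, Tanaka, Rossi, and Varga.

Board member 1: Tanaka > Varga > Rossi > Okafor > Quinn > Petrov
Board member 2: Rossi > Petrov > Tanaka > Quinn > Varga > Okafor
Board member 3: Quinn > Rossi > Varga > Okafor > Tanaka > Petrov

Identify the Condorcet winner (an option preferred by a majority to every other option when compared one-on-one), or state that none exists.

Rossi

Head-to-head results (3 voters total):
Quinn vs Petrov: Quinn wins 2–1.
Quinn vs Okafor: Quinn wins 2–1.
Quinn vs Tanaka: Tanaka wins 2–1.
Quinn vs Rossi: Rossi wins 2–1.
Quinn vs Varga: Quinn wins 2–1.
Petrov vs Okafor: Okafor wins 2–1.
Petrov vs Tanaka: Tanaka wins 2–1.
Petrov vs Rossi: Rossi wins 3–0.
Petrov vs Varga: Varga wins 2–1.
Okafor vs Tanaka: Tanaka wins 2–1.
Okafor vs Rossi: Rossi wins 3–0.
Okafor vs Varga: Varga wins 3–0.
Tanaka vs Rossi: Rossi wins 2–1.
Tanaka vs Varga: Tanaka wins 2–1.
Rossi vs Varga: Rossi wins 2–1.
Rossi beats each rival — Quinn (2–1), Petrov (3–0), Okafor (3–0), Tanaka (2–1), Varga (2–1) — so Rossi is the Condorcet winner.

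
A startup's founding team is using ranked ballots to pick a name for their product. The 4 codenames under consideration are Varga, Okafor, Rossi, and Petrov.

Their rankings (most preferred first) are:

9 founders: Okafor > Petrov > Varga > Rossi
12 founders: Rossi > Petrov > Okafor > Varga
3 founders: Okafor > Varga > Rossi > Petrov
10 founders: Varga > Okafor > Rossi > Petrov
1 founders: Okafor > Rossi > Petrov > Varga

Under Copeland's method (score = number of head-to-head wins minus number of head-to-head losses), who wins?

Okafor

Pairwise results:
  Varga vs Okafor: Okafor wins 25–10.
  Varga vs Rossi: Varga wins 22–13.
  Varga vs Petrov: Petrov wins 22–13.
  Okafor vs Rossi: Okafor wins 23–12.
  Okafor vs Petrov: Okafor wins 23–12.
  Rossi vs Petrov: Rossi wins 26–9.
Copeland scores (wins − losses):
  Varga: 1 − 2 = -1
  Okafor: 3 − 0 = 3
  Rossi: 1 − 2 = -1
  Petrov: 1 − 2 = -1
Okafor has the best Copeland score.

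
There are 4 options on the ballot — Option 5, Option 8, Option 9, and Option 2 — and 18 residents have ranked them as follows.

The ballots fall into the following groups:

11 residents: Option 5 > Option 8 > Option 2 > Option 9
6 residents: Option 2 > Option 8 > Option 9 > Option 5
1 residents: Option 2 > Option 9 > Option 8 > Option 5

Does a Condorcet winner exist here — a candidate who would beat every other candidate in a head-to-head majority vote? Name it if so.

Option 5

Head-to-head results (18 voters total):
Option 5 vs Option 8: Option 5 wins 11–7.
Option 5 vs Option 9: Option 5 wins 11–7.
Option 5 vs Option 2: Option 5 wins 11–7.
Option 8 vs Option 9: Option 8 wins 17–1.
Option 8 vs Option 2: Option 8 wins 11–7.
Option 9 vs Option 2: Option 2 wins 18–0.
Option 5 beats each rival — Option 8 (11–7), Option 9 (11–7), Option 2 (11–7) — so Option 5 is the Condorcet winner.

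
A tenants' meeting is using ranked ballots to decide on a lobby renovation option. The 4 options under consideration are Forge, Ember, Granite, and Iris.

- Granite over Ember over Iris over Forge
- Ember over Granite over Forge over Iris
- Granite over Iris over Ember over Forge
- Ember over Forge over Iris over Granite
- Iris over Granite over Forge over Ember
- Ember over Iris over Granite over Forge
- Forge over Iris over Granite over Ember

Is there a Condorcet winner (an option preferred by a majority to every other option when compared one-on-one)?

No

Head-to-head results (7 voters total):
Forge vs Ember: Ember wins 5–2.
Forge vs Granite: Granite wins 5–2.
Forge vs Iris: Iris wins 4–3.
Ember vs Granite: Granite wins 4–3.
Ember vs Iris: Ember wins 4–3.
Granite vs Iris: Iris wins 4–3.
No candidate beats all others: Ember beats Iris beats Granite beats Ember, a majority cycle.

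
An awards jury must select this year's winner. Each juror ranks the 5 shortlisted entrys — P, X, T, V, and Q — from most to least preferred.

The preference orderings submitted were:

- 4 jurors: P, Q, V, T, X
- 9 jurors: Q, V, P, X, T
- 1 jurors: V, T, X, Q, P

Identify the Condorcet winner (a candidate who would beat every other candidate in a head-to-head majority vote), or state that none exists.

Head-to-head results (14 voters total):
P vs X: P wins 13–1.
P vs T: P wins 13–1.
P vs V: V wins 10–4.
P vs Q: Q wins 10–4.
X vs T: X wins 9–5.
X vs V: V wins 14–0.
X vs Q: Q wins 13–1.
T vs V: V wins 14–0.
T vs Q: Q wins 13–1.
V vs Q: Q wins 13–1.
Q beats each rival — P (10–4), X (13–1), T (13–1), V (13–1) — so Q is the Condorcet winner.

Q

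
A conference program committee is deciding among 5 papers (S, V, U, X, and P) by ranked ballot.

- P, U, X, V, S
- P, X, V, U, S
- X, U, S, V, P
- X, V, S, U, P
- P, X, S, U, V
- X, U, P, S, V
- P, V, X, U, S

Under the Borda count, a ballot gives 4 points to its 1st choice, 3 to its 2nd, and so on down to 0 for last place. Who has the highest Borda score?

Borda scores:
  S: 0 + 0 + 2 + 2 + 2 + 1 + 0 = 7
  V: 1 + 2 + 1 + 3 + 0 + 0 + 3 = 10
  U: 3 + 1 + 3 + 1 + 1 + 3 + 1 = 13
  X: 2 + 3 + 4 + 4 + 3 + 4 + 2 = 22
  P: 4 + 4 + 0 + 0 + 4 + 2 + 4 = 18
X has the highest total.

X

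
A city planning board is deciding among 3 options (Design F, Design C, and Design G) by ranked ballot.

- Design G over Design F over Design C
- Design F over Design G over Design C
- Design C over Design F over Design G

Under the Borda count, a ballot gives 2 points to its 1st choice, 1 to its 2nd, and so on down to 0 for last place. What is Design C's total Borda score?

Borda scores:
  Design F: 1 + 2 + 1 = 4
  Design C: 0 + 0 + 2 = 2
  Design G: 2 + 1 + 0 = 3

2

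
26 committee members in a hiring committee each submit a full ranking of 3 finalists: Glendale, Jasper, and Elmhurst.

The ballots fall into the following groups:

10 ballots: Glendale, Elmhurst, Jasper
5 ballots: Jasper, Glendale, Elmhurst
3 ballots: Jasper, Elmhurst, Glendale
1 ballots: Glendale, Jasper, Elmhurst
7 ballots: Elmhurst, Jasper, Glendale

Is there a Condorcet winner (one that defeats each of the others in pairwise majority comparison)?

Head-to-head results (26 voters total):
Glendale vs Jasper: Jasper wins 15–11.
Glendale vs Elmhurst: Glendale wins 16–10.
Jasper vs Elmhurst: Elmhurst wins 17–9.
No candidate beats all others: Glendale beats Elmhurst beats Jasper beats Glendale, a majority cycle.

No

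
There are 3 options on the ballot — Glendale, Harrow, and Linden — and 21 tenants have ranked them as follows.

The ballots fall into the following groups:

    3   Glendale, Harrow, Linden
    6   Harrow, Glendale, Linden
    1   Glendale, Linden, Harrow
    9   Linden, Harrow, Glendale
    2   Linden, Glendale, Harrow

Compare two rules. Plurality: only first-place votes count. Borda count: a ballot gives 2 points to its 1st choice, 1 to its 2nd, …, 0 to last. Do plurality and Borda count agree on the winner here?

No

Plurality first-place counts: Glendale 4, Harrow 6, Linden 11 → Linden.
Borda totals: Glendale 16, Harrow 24, Linden 23 → Harrow.
The two rules disagree: plurality picks Linden, Borda picks Harrow.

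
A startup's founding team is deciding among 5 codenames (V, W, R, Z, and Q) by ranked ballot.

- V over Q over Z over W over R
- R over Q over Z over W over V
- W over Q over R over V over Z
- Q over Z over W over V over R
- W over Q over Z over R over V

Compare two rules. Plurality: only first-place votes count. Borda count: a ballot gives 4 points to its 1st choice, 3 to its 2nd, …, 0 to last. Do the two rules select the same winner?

Plurality first-place counts: V 1, W 2, R 1, Z 0, Q 1 → W.
Borda totals: V 6, W 12, R 7, Z 9, Q 16 → Q.
The two rules disagree: plurality picks W, Borda picks Q.

No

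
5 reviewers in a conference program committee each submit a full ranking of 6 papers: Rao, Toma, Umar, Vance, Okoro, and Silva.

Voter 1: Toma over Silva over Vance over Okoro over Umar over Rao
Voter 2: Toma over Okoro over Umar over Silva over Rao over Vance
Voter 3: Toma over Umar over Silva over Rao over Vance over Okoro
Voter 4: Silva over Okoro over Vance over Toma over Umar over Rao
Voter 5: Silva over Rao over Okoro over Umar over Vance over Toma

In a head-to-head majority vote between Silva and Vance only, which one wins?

Silva

Ballots ranking Silva above Vance: 5.
Ballots ranking Vance above Silva: 0.
Silva wins the head-to-head, 5–0.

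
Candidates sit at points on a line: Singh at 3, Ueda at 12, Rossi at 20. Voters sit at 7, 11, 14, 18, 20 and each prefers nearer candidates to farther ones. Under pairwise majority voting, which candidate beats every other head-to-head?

With single-peaked preferences on a line, the Condorcet winner is the candidate closest to the median voter.
The median voter (position 14) is closest to Ueda at 12.
Check: Ueda vs Singh — voters closer to Ueda: 4 of 5.

Ueda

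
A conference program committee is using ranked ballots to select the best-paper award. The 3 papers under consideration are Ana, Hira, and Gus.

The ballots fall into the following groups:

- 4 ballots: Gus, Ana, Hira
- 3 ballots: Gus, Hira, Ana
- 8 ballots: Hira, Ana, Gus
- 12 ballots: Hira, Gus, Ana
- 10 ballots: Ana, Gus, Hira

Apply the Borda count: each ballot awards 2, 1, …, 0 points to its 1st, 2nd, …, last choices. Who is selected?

Hira

Borda scores:
  Ana: 4·1 + 3·0 + 8·1 + 12·0 + 10·2 = 32
  Hira: 4·0 + 3·1 + 8·2 + 12·2 + 10·0 = 43
  Gus: 4·2 + 3·2 + 8·0 + 12·1 + 10·1 = 36
Hira has the highest total.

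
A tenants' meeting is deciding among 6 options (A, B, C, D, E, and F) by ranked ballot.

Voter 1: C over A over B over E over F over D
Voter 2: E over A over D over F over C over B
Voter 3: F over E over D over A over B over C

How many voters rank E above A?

2

Ballots ranking E above A: 2.
Ballots ranking A above E: 1.
So 2 of 3 voters prefer E to A.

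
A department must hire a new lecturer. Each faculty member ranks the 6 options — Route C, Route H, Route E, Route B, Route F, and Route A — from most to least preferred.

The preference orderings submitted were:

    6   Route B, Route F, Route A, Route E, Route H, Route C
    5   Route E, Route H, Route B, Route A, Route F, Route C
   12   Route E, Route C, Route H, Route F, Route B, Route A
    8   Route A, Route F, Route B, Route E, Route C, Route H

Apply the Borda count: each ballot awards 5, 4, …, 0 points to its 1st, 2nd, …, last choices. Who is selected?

Borda scores:
  Route C: 6·0 + 5·0 + 12·4 + 8·1 = 56
  Route H: 6·1 + 5·4 + 12·3 + 8·0 = 62
  Route E: 6·2 + 5·5 + 12·5 + 8·2 = 113
  Route B: 6·5 + 5·3 + 12·1 + 8·3 = 81
  Route F: 6·4 + 5·1 + 12·2 + 8·4 = 85
  Route A: 6·3 + 5·2 + 12·0 + 8·5 = 68
Route E has the highest total.

Route E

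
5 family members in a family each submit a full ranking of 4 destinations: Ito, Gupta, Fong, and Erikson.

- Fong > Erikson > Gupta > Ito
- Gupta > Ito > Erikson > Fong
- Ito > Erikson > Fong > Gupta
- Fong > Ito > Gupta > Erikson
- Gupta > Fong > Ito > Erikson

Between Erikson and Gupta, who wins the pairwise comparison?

Ballots ranking Erikson above Gupta: 2.
Ballots ranking Gupta above Erikson: 3.
Gupta wins the head-to-head, 3–2.

Gupta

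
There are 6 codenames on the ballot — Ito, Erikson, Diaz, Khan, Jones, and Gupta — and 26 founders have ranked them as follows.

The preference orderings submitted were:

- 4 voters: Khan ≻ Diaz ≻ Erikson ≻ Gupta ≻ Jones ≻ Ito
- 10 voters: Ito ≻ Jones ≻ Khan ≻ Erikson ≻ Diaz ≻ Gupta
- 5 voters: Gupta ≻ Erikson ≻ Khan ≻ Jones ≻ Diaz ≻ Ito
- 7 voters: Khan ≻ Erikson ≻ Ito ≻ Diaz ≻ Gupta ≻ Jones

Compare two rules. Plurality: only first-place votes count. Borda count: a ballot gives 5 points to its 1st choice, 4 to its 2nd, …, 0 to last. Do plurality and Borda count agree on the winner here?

Yes

Plurality first-place counts: Ito 10, Erikson 0, Diaz 0, Khan 11, Jones 0, Gupta 5 → Khan.
Borda totals: Ito 71, Erikson 80, Diaz 45, Khan 100, Jones 54, Gupta 40 → Khan.
The two rules agree on Khan.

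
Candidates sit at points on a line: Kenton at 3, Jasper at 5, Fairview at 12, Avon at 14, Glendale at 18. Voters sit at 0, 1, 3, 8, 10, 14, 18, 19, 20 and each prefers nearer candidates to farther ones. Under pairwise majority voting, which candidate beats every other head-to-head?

With single-peaked preferences on a line, the Condorcet winner is the candidate closest to the median voter.
The median voter (position 10) is closest to Fairview at 12.
Check: Fairview vs Jasper — voters closer to Fairview: 5 of 9.

Fairview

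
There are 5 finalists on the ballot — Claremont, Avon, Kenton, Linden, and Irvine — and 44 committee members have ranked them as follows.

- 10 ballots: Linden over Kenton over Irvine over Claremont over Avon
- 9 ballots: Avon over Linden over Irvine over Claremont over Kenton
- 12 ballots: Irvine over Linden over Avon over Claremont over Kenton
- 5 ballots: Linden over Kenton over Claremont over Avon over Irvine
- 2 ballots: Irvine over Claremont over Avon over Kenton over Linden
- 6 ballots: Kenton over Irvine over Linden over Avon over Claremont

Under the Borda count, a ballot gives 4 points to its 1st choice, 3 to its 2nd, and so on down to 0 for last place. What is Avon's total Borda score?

75

Borda scores:
  Claremont: 10·1 + 9·1 + 12·1 + 5·2 + 2·3 + 6·0 = 47
  Avon: 10·0 + 9·4 + 12·2 + 5·1 + 2·2 + 6·1 = 75
  Kenton: 10·3 + 9·0 + 12·0 + 5·3 + 2·1 + 6·4 = 71
  Linden: 10·4 + 9·3 + 12·3 + 5·4 + 2·0 + 6·2 = 135
  Irvine: 10·2 + 9·2 + 12·4 + 5·0 + 2·4 + 6·3 = 112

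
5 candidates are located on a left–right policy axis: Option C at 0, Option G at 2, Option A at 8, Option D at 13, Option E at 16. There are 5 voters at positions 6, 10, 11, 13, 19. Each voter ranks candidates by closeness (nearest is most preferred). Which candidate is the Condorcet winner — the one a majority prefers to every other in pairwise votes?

Option D

With single-peaked preferences on a line, the Condorcet winner is the candidate closest to the median voter.
The median voter (position 11) is closest to Option D at 13.
Check: Option D vs Option E — voters closer to Option D: 4 of 5.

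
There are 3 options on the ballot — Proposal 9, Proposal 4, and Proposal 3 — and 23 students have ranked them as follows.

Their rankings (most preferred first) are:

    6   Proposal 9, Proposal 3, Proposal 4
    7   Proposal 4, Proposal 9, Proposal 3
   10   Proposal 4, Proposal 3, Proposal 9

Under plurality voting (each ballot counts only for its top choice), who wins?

First-place vote totals:
  Proposal 9: 6
  Proposal 4: 17
  Proposal 3: 0
Proposal 4 has the most first-place votes.

Proposal 4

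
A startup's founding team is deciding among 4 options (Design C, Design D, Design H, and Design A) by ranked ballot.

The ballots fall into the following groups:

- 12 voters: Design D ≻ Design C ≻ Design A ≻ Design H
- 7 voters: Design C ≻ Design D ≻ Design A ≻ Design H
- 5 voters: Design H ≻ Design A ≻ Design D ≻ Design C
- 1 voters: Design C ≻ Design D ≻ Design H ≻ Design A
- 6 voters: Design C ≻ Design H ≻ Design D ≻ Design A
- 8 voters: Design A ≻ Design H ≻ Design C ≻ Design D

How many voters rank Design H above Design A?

12

Ballots ranking Design H above Design A: 5+1+6 = 12.
Ballots ranking Design A above Design H: 12+7+8 = 27.
So 12 of 39 voters prefer Design H to Design A.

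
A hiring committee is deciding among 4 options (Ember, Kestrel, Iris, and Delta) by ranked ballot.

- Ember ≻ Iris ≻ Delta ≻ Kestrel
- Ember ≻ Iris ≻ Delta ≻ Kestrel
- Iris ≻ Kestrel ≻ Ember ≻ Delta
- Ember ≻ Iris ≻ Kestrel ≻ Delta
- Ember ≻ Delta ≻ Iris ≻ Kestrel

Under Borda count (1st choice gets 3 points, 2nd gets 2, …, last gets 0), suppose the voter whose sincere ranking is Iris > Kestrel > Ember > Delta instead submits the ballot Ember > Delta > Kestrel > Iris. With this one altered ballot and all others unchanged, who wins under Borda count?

Ember

Borda totals with the altered ballot: Ember 15, Kestrel 2, Iris 7, Delta 6.
The winner is unchanged: still Ember.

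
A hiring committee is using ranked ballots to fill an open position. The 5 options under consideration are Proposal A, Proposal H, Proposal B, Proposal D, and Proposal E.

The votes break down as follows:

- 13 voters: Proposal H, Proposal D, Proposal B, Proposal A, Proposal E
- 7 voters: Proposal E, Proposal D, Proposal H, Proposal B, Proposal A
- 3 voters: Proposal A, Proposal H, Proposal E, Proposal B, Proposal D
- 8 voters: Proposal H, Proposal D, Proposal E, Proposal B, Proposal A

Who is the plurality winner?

First-place vote totals:
  Proposal A: 3
  Proposal H: 21
  Proposal B: 0
  Proposal D: 0
  Proposal E: 7
Proposal H has the most first-place votes.

Proposal H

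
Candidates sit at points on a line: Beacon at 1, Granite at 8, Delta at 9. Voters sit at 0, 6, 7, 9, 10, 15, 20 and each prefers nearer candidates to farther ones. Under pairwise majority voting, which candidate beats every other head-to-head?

Delta

With single-peaked preferences on a line, the Condorcet winner is the candidate closest to the median voter.
The median voter (position 9) is closest to Delta at 9.
Check: Delta vs Granite — voters closer to Delta: 4 of 7.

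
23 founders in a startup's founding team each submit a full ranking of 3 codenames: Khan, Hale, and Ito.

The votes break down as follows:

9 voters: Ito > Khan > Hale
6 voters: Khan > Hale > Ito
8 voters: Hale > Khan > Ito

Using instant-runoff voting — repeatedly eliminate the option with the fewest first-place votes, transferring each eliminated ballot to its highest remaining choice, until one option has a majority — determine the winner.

Hale

Round 1: Ito 9, Hale 8, Khan 6. Khan has the fewest and is eliminated.
Round 2: Hale 14, Ito 9. Hale has a majority.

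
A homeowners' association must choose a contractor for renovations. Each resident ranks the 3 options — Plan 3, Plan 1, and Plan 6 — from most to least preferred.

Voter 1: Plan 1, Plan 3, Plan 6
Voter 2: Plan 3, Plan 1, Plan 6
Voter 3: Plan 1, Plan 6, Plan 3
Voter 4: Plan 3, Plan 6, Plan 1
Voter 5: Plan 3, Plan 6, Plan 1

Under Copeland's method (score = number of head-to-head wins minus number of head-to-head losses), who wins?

Plan 3

Pairwise results:
  Plan 3 vs Plan 1: Plan 3 wins 3–2.
  Plan 3 vs Plan 6: Plan 3 wins 4–1.
  Plan 1 vs Plan 6: Plan 1 wins 3–2.
Copeland scores (wins − losses):
  Plan 3: 2 − 0 = 2
  Plan 1: 1 − 1 = 0
  Plan 6: 0 − 2 = -2
Plan 3 has the best Copeland score.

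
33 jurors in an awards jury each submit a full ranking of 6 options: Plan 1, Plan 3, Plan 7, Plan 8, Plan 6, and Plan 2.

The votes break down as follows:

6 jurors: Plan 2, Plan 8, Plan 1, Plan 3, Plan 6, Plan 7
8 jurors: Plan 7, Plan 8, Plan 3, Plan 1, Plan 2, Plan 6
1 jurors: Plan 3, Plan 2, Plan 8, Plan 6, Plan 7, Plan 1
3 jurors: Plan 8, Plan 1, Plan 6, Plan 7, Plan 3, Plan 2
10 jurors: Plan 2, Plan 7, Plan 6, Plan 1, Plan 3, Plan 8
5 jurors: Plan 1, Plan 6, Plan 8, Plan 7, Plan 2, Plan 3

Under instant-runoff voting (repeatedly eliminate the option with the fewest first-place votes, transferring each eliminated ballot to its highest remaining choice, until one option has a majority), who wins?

Round 1: Plan 2 16, Plan 7 8, Plan 1 5, Plan 8 3, Plan 3 1, Plan 6 0. Plan 6 has the fewest and is eliminated.
Round 2: Plan 2 16, Plan 7 8, Plan 1 5, Plan 8 3, Plan 3 1. Plan 3 has the fewest and is eliminated.
Round 3: Plan 2 17, Plan 7 8, Plan 1 5, Plan 8 3. Plan 2 has a majority.

Plan 2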